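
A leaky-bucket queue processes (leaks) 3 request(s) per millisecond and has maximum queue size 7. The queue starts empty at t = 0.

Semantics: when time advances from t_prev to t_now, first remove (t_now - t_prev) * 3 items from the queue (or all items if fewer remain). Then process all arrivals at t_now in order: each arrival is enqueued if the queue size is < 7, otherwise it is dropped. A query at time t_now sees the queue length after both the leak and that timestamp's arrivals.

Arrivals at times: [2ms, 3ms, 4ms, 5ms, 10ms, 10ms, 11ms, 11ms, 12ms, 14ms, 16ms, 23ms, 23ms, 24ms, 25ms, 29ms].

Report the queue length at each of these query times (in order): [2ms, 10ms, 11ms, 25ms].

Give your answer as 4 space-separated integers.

Answer: 1 2 2 1

Derivation:
Queue lengths at query times:
  query t=2ms: backlog = 1
  query t=10ms: backlog = 2
  query t=11ms: backlog = 2
  query t=25ms: backlog = 1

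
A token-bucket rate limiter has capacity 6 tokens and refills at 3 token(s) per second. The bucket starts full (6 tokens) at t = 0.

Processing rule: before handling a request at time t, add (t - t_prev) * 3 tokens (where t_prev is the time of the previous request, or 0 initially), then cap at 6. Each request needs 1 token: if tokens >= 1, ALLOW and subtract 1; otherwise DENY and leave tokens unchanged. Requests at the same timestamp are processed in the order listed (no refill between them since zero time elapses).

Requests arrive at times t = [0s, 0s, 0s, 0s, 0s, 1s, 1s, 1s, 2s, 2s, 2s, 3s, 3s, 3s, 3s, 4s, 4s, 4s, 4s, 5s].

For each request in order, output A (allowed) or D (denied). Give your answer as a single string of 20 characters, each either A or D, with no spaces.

Simulating step by step:
  req#1 t=0s: ALLOW
  req#2 t=0s: ALLOW
  req#3 t=0s: ALLOW
  req#4 t=0s: ALLOW
  req#5 t=0s: ALLOW
  req#6 t=1s: ALLOW
  req#7 t=1s: ALLOW
  req#8 t=1s: ALLOW
  req#9 t=2s: ALLOW
  req#10 t=2s: ALLOW
  req#11 t=2s: ALLOW
  req#12 t=3s: ALLOW
  req#13 t=3s: ALLOW
  req#14 t=3s: ALLOW
  req#15 t=3s: ALLOW
  req#16 t=4s: ALLOW
  req#17 t=4s: ALLOW
  req#18 t=4s: ALLOW
  req#19 t=4s: DENY
  req#20 t=5s: ALLOW

Answer: AAAAAAAAAAAAAAAAAADA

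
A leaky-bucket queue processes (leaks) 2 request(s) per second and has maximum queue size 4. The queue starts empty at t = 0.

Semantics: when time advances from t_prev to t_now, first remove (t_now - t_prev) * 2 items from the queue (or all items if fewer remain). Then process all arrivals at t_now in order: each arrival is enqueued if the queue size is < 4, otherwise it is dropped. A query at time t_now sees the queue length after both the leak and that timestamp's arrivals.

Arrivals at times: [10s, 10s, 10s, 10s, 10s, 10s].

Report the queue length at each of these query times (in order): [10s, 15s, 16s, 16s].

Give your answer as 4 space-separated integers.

Queue lengths at query times:
  query t=10s: backlog = 4
  query t=15s: backlog = 0
  query t=16s: backlog = 0
  query t=16s: backlog = 0

Answer: 4 0 0 0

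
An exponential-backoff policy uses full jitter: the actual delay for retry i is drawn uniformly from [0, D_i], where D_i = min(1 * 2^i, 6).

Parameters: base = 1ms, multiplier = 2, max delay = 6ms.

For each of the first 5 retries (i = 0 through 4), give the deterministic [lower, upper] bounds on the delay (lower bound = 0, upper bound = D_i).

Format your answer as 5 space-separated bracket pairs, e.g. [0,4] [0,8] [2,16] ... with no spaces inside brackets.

Computing bounds per retry:
  i=0: D_i=min(1*2^0,6)=1, bounds=[0,1]
  i=1: D_i=min(1*2^1,6)=2, bounds=[0,2]
  i=2: D_i=min(1*2^2,6)=4, bounds=[0,4]
  i=3: D_i=min(1*2^3,6)=6, bounds=[0,6]
  i=4: D_i=min(1*2^4,6)=6, bounds=[0,6]

Answer: [0,1] [0,2] [0,4] [0,6] [0,6]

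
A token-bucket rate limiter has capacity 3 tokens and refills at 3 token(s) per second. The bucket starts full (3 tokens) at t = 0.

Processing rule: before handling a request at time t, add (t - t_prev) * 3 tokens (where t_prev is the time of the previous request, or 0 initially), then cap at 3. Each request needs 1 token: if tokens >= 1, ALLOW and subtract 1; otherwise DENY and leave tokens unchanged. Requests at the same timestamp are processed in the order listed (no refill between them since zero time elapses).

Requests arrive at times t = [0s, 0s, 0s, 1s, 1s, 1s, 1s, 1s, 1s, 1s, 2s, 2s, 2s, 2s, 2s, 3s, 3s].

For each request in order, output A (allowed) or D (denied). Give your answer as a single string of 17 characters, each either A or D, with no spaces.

Answer: AAAAAADDDDAAADDAA

Derivation:
Simulating step by step:
  req#1 t=0s: ALLOW
  req#2 t=0s: ALLOW
  req#3 t=0s: ALLOW
  req#4 t=1s: ALLOW
  req#5 t=1s: ALLOW
  req#6 t=1s: ALLOW
  req#7 t=1s: DENY
  req#8 t=1s: DENY
  req#9 t=1s: DENY
  req#10 t=1s: DENY
  req#11 t=2s: ALLOW
  req#12 t=2s: ALLOW
  req#13 t=2s: ALLOW
  req#14 t=2s: DENY
  req#15 t=2s: DENY
  req#16 t=3s: ALLOW
  req#17 t=3s: ALLOW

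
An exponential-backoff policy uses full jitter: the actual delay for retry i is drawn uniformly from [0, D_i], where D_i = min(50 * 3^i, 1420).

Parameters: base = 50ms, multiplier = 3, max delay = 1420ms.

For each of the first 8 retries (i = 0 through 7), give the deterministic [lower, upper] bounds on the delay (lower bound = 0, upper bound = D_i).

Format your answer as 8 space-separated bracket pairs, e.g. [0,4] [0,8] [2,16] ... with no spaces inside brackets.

Answer: [0,50] [0,150] [0,450] [0,1350] [0,1420] [0,1420] [0,1420] [0,1420]

Derivation:
Computing bounds per retry:
  i=0: D_i=min(50*3^0,1420)=50, bounds=[0,50]
  i=1: D_i=min(50*3^1,1420)=150, bounds=[0,150]
  i=2: D_i=min(50*3^2,1420)=450, bounds=[0,450]
  i=3: D_i=min(50*3^3,1420)=1350, bounds=[0,1350]
  i=4: D_i=min(50*3^4,1420)=1420, bounds=[0,1420]
  i=5: D_i=min(50*3^5,1420)=1420, bounds=[0,1420]
  i=6: D_i=min(50*3^6,1420)=1420, bounds=[0,1420]
  i=7: D_i=min(50*3^7,1420)=1420, bounds=[0,1420]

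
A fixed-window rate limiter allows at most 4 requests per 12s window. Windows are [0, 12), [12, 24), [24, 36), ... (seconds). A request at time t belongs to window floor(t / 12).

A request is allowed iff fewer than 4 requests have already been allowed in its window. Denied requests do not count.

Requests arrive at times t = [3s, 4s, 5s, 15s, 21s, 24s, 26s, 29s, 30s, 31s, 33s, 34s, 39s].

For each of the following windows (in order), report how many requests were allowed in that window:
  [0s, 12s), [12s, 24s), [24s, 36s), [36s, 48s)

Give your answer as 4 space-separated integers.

Answer: 3 2 4 1

Derivation:
Processing requests:
  req#1 t=3s (window 0): ALLOW
  req#2 t=4s (window 0): ALLOW
  req#3 t=5s (window 0): ALLOW
  req#4 t=15s (window 1): ALLOW
  req#5 t=21s (window 1): ALLOW
  req#6 t=24s (window 2): ALLOW
  req#7 t=26s (window 2): ALLOW
  req#8 t=29s (window 2): ALLOW
  req#9 t=30s (window 2): ALLOW
  req#10 t=31s (window 2): DENY
  req#11 t=33s (window 2): DENY
  req#12 t=34s (window 2): DENY
  req#13 t=39s (window 3): ALLOW

Allowed counts by window: 3 2 4 1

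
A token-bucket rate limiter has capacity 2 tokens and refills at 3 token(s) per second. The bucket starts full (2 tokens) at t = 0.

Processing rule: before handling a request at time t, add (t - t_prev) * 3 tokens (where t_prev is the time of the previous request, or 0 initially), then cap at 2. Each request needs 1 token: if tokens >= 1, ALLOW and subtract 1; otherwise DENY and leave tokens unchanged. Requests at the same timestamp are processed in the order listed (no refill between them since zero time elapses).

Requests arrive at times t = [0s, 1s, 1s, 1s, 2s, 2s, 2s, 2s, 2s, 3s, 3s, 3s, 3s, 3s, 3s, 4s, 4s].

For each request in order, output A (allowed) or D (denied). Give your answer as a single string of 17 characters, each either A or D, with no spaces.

Answer: AAADAADDDAADDDDAA

Derivation:
Simulating step by step:
  req#1 t=0s: ALLOW
  req#2 t=1s: ALLOW
  req#3 t=1s: ALLOW
  req#4 t=1s: DENY
  req#5 t=2s: ALLOW
  req#6 t=2s: ALLOW
  req#7 t=2s: DENY
  req#8 t=2s: DENY
  req#9 t=2s: DENY
  req#10 t=3s: ALLOW
  req#11 t=3s: ALLOW
  req#12 t=3s: DENY
  req#13 t=3s: DENY
  req#14 t=3s: DENY
  req#15 t=3s: DENY
  req#16 t=4s: ALLOW
  req#17 t=4s: ALLOW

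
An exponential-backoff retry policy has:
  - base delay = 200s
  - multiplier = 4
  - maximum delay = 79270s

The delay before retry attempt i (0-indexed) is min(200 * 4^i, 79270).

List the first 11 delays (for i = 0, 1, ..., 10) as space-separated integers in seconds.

Computing each delay:
  i=0: min(200*4^0, 79270) = 200
  i=1: min(200*4^1, 79270) = 800
  i=2: min(200*4^2, 79270) = 3200
  i=3: min(200*4^3, 79270) = 12800
  i=4: min(200*4^4, 79270) = 51200
  i=5: min(200*4^5, 79270) = 79270
  i=6: min(200*4^6, 79270) = 79270
  i=7: min(200*4^7, 79270) = 79270
  i=8: min(200*4^8, 79270) = 79270
  i=9: min(200*4^9, 79270) = 79270
  i=10: min(200*4^10, 79270) = 79270

Answer: 200 800 3200 12800 51200 79270 79270 79270 79270 79270 79270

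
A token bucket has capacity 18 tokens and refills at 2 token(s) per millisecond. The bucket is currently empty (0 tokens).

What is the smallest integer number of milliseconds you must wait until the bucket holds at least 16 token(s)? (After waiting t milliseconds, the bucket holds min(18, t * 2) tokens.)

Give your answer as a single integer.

Need t * 2 >= 16, so t >= 16/2.
Smallest integer t = ceil(16/2) = 8.

Answer: 8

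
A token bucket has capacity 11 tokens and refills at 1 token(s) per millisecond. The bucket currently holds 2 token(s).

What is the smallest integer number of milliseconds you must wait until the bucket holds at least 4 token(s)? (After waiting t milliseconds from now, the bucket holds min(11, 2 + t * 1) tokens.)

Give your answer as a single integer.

Answer: 2

Derivation:
Need 2 + t * 1 >= 4, so t >= 2/1.
Smallest integer t = ceil(2/1) = 2.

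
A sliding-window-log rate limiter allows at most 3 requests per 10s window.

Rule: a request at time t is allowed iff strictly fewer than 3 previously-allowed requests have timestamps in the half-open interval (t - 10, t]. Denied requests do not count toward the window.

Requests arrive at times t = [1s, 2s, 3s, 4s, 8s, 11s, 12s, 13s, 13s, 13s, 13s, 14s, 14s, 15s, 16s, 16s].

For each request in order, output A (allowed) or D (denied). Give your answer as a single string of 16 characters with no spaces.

Tracking allowed requests in the window:
  req#1 t=1s: ALLOW
  req#2 t=2s: ALLOW
  req#3 t=3s: ALLOW
  req#4 t=4s: DENY
  req#5 t=8s: DENY
  req#6 t=11s: ALLOW
  req#7 t=12s: ALLOW
  req#8 t=13s: ALLOW
  req#9 t=13s: DENY
  req#10 t=13s: DENY
  req#11 t=13s: DENY
  req#12 t=14s: DENY
  req#13 t=14s: DENY
  req#14 t=15s: DENY
  req#15 t=16s: DENY
  req#16 t=16s: DENY

Answer: AAADDAAADDDDDDDD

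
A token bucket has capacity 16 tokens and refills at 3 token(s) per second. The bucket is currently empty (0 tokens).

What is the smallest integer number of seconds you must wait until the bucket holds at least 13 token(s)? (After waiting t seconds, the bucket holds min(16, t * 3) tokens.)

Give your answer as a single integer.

Need t * 3 >= 13, so t >= 13/3.
Smallest integer t = ceil(13/3) = 5.

Answer: 5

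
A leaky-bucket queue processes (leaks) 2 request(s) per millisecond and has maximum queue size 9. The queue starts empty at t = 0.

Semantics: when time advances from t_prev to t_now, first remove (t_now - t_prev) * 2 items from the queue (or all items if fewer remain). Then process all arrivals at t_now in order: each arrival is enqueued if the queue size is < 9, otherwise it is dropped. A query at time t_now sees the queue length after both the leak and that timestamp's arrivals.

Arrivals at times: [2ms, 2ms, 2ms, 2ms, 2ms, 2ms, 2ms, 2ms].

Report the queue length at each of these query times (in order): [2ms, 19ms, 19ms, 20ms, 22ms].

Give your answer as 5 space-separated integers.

Answer: 8 0 0 0 0

Derivation:
Queue lengths at query times:
  query t=2ms: backlog = 8
  query t=19ms: backlog = 0
  query t=19ms: backlog = 0
  query t=20ms: backlog = 0
  query t=22ms: backlog = 0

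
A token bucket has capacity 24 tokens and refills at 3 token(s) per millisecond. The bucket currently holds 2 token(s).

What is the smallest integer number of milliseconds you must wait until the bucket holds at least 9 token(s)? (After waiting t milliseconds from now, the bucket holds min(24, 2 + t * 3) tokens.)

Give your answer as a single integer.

Need 2 + t * 3 >= 9, so t >= 7/3.
Smallest integer t = ceil(7/3) = 3.

Answer: 3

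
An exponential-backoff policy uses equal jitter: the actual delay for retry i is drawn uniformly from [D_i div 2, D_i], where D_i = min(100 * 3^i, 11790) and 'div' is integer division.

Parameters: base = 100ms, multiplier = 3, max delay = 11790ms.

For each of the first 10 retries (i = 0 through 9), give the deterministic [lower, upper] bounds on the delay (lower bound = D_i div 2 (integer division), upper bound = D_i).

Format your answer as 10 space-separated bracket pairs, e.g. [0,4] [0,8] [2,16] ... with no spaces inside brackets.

Answer: [50,100] [150,300] [450,900] [1350,2700] [4050,8100] [5895,11790] [5895,11790] [5895,11790] [5895,11790] [5895,11790]

Derivation:
Computing bounds per retry:
  i=0: D_i=min(100*3^0,11790)=100, bounds=[50,100]
  i=1: D_i=min(100*3^1,11790)=300, bounds=[150,300]
  i=2: D_i=min(100*3^2,11790)=900, bounds=[450,900]
  i=3: D_i=min(100*3^3,11790)=2700, bounds=[1350,2700]
  i=4: D_i=min(100*3^4,11790)=8100, bounds=[4050,8100]
  i=5: D_i=min(100*3^5,11790)=11790, bounds=[5895,11790]
  i=6: D_i=min(100*3^6,11790)=11790, bounds=[5895,11790]
  i=7: D_i=min(100*3^7,11790)=11790, bounds=[5895,11790]
  i=8: D_i=min(100*3^8,11790)=11790, bounds=[5895,11790]
  i=9: D_i=min(100*3^9,11790)=11790, bounds=[5895,11790]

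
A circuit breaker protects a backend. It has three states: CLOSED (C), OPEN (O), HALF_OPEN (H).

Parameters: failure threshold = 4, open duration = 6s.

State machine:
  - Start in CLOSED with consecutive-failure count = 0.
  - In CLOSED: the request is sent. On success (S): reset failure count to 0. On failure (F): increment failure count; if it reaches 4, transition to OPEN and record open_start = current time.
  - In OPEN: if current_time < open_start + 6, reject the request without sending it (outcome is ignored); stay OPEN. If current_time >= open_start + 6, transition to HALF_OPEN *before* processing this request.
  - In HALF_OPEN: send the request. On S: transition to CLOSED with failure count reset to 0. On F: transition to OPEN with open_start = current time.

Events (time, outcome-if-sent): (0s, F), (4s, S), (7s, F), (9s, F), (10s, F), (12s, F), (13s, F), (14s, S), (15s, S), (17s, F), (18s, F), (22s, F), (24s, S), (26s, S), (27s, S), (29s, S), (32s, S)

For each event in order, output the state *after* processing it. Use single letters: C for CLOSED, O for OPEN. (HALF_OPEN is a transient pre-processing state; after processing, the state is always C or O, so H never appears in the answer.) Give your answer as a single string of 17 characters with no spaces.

Answer: CCCCCOOOOOOOCCCCC

Derivation:
State after each event:
  event#1 t=0s outcome=F: state=CLOSED
  event#2 t=4s outcome=S: state=CLOSED
  event#3 t=7s outcome=F: state=CLOSED
  event#4 t=9s outcome=F: state=CLOSED
  event#5 t=10s outcome=F: state=CLOSED
  event#6 t=12s outcome=F: state=OPEN
  event#7 t=13s outcome=F: state=OPEN
  event#8 t=14s outcome=S: state=OPEN
  event#9 t=15s outcome=S: state=OPEN
  event#10 t=17s outcome=F: state=OPEN
  event#11 t=18s outcome=F: state=OPEN
  event#12 t=22s outcome=F: state=OPEN
  event#13 t=24s outcome=S: state=CLOSED
  event#14 t=26s outcome=S: state=CLOSED
  event#15 t=27s outcome=S: state=CLOSED
  event#16 t=29s outcome=S: state=CLOSED
  event#17 t=32s outcome=S: state=CLOSED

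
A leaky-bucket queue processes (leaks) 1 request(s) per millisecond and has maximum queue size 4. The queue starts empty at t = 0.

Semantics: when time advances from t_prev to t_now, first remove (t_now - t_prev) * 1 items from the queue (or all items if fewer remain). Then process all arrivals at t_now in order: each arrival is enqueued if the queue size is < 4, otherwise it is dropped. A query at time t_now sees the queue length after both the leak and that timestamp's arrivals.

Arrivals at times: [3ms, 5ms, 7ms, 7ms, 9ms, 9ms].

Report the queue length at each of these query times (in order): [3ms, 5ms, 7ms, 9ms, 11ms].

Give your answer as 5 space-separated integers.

Queue lengths at query times:
  query t=3ms: backlog = 1
  query t=5ms: backlog = 1
  query t=7ms: backlog = 2
  query t=9ms: backlog = 2
  query t=11ms: backlog = 0

Answer: 1 1 2 2 0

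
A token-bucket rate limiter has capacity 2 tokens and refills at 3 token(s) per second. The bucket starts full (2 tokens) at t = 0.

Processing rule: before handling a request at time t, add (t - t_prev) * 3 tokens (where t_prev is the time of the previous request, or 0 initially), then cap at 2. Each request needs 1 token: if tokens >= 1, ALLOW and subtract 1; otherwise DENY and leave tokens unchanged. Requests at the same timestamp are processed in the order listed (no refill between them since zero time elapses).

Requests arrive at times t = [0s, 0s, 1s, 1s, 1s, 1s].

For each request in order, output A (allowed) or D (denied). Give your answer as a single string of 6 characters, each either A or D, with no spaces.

Simulating step by step:
  req#1 t=0s: ALLOW
  req#2 t=0s: ALLOW
  req#3 t=1s: ALLOW
  req#4 t=1s: ALLOW
  req#5 t=1s: DENY
  req#6 t=1s: DENY

Answer: AAAADD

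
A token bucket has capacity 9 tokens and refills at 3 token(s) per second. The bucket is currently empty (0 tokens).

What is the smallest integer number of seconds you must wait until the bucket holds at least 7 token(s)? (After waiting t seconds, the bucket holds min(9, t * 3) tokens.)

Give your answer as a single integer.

Need t * 3 >= 7, so t >= 7/3.
Smallest integer t = ceil(7/3) = 3.

Answer: 3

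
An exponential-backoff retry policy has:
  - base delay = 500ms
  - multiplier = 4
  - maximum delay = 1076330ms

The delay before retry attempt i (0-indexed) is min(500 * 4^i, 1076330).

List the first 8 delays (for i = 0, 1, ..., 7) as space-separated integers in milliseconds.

Computing each delay:
  i=0: min(500*4^0, 1076330) = 500
  i=1: min(500*4^1, 1076330) = 2000
  i=2: min(500*4^2, 1076330) = 8000
  i=3: min(500*4^3, 1076330) = 32000
  i=4: min(500*4^4, 1076330) = 128000
  i=5: min(500*4^5, 1076330) = 512000
  i=6: min(500*4^6, 1076330) = 1076330
  i=7: min(500*4^7, 1076330) = 1076330

Answer: 500 2000 8000 32000 128000 512000 1076330 1076330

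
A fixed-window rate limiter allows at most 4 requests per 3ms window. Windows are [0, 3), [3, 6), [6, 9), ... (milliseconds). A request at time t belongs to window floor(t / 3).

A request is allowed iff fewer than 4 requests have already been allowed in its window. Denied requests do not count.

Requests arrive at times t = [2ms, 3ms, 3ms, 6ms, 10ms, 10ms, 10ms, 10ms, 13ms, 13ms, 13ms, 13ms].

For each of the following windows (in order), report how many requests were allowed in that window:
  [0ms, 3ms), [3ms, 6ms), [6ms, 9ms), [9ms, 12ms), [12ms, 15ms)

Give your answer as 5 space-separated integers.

Answer: 1 2 1 4 4

Derivation:
Processing requests:
  req#1 t=2ms (window 0): ALLOW
  req#2 t=3ms (window 1): ALLOW
  req#3 t=3ms (window 1): ALLOW
  req#4 t=6ms (window 2): ALLOW
  req#5 t=10ms (window 3): ALLOW
  req#6 t=10ms (window 3): ALLOW
  req#7 t=10ms (window 3): ALLOW
  req#8 t=10ms (window 3): ALLOW
  req#9 t=13ms (window 4): ALLOW
  req#10 t=13ms (window 4): ALLOW
  req#11 t=13ms (window 4): ALLOW
  req#12 t=13ms (window 4): ALLOW

Allowed counts by window: 1 2 1 4 4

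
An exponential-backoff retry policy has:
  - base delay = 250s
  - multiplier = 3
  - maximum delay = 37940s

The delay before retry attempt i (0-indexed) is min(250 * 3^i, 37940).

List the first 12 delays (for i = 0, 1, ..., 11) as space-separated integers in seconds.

Answer: 250 750 2250 6750 20250 37940 37940 37940 37940 37940 37940 37940

Derivation:
Computing each delay:
  i=0: min(250*3^0, 37940) = 250
  i=1: min(250*3^1, 37940) = 750
  i=2: min(250*3^2, 37940) = 2250
  i=3: min(250*3^3, 37940) = 6750
  i=4: min(250*3^4, 37940) = 20250
  i=5: min(250*3^5, 37940) = 37940
  i=6: min(250*3^6, 37940) = 37940
  i=7: min(250*3^7, 37940) = 37940
  i=8: min(250*3^8, 37940) = 37940
  i=9: min(250*3^9, 37940) = 37940
  i=10: min(250*3^10, 37940) = 37940
  i=11: min(250*3^11, 37940) = 37940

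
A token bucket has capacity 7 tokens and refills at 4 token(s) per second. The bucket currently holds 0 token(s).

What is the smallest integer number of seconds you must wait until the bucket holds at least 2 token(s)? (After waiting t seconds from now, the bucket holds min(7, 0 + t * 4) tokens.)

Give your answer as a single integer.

Answer: 1

Derivation:
Need 0 + t * 4 >= 2, so t >= 2/4.
Smallest integer t = ceil(2/4) = 1.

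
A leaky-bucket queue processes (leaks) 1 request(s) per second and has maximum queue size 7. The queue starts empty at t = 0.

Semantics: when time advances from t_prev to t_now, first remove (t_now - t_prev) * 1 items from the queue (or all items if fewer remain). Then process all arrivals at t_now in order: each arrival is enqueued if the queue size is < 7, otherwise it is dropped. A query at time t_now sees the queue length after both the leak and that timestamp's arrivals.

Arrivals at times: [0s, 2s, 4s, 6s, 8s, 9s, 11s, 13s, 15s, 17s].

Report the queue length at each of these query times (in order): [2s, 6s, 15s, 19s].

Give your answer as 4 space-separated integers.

Queue lengths at query times:
  query t=2s: backlog = 1
  query t=6s: backlog = 1
  query t=15s: backlog = 1
  query t=19s: backlog = 0

Answer: 1 1 1 0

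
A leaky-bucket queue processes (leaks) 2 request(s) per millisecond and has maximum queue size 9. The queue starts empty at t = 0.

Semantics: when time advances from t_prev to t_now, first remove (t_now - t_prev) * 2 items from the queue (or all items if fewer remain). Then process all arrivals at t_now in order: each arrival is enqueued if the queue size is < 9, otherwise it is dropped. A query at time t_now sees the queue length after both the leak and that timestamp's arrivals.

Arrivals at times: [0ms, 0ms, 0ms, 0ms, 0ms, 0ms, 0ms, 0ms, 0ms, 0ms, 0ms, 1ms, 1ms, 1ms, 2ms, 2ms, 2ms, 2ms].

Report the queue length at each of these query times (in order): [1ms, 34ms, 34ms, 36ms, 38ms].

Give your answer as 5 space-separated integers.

Queue lengths at query times:
  query t=1ms: backlog = 9
  query t=34ms: backlog = 0
  query t=34ms: backlog = 0
  query t=36ms: backlog = 0
  query t=38ms: backlog = 0

Answer: 9 0 0 0 0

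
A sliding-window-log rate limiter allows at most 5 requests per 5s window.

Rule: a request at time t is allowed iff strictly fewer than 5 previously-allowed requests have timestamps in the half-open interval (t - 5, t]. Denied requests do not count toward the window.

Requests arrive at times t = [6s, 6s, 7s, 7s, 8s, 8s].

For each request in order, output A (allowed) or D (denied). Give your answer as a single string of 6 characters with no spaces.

Tracking allowed requests in the window:
  req#1 t=6s: ALLOW
  req#2 t=6s: ALLOW
  req#3 t=7s: ALLOW
  req#4 t=7s: ALLOW
  req#5 t=8s: ALLOW
  req#6 t=8s: DENY

Answer: AAAAAD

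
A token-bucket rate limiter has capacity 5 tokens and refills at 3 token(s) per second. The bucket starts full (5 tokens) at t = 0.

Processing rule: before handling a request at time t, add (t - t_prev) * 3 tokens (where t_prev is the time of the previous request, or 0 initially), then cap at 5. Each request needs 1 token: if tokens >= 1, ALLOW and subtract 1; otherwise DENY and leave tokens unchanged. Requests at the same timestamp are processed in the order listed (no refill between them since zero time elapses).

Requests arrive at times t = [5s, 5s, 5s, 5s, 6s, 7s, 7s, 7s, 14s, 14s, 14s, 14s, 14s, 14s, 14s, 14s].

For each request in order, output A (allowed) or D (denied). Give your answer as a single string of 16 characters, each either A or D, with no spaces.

Simulating step by step:
  req#1 t=5s: ALLOW
  req#2 t=5s: ALLOW
  req#3 t=5s: ALLOW
  req#4 t=5s: ALLOW
  req#5 t=6s: ALLOW
  req#6 t=7s: ALLOW
  req#7 t=7s: ALLOW
  req#8 t=7s: ALLOW
  req#9 t=14s: ALLOW
  req#10 t=14s: ALLOW
  req#11 t=14s: ALLOW
  req#12 t=14s: ALLOW
  req#13 t=14s: ALLOW
  req#14 t=14s: DENY
  req#15 t=14s: DENY
  req#16 t=14s: DENY

Answer: AAAAAAAAAAAAADDD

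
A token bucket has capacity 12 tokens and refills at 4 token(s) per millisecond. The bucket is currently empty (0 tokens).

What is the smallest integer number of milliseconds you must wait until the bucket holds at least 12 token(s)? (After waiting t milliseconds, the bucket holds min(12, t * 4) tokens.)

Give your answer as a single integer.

Answer: 3

Derivation:
Need t * 4 >= 12, so t >= 12/4.
Smallest integer t = ceil(12/4) = 3.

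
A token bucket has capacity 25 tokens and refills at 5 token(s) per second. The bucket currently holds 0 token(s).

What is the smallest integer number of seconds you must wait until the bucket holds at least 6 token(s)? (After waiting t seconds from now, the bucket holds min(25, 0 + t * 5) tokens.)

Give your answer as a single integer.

Need 0 + t * 5 >= 6, so t >= 6/5.
Smallest integer t = ceil(6/5) = 2.

Answer: 2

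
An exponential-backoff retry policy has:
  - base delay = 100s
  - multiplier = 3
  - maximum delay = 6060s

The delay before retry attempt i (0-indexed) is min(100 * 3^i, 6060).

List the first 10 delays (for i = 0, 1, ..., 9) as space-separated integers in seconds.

Answer: 100 300 900 2700 6060 6060 6060 6060 6060 6060

Derivation:
Computing each delay:
  i=0: min(100*3^0, 6060) = 100
  i=1: min(100*3^1, 6060) = 300
  i=2: min(100*3^2, 6060) = 900
  i=3: min(100*3^3, 6060) = 2700
  i=4: min(100*3^4, 6060) = 6060
  i=5: min(100*3^5, 6060) = 6060
  i=6: min(100*3^6, 6060) = 6060
  i=7: min(100*3^7, 6060) = 6060
  i=8: min(100*3^8, 6060) = 6060
  i=9: min(100*3^9, 6060) = 6060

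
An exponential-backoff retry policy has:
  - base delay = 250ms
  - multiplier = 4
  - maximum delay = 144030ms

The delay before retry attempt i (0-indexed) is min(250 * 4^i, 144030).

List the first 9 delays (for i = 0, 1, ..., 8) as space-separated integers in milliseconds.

Computing each delay:
  i=0: min(250*4^0, 144030) = 250
  i=1: min(250*4^1, 144030) = 1000
  i=2: min(250*4^2, 144030) = 4000
  i=3: min(250*4^3, 144030) = 16000
  i=4: min(250*4^4, 144030) = 64000
  i=5: min(250*4^5, 144030) = 144030
  i=6: min(250*4^6, 144030) = 144030
  i=7: min(250*4^7, 144030) = 144030
  i=8: min(250*4^8, 144030) = 144030

Answer: 250 1000 4000 16000 64000 144030 144030 144030 144030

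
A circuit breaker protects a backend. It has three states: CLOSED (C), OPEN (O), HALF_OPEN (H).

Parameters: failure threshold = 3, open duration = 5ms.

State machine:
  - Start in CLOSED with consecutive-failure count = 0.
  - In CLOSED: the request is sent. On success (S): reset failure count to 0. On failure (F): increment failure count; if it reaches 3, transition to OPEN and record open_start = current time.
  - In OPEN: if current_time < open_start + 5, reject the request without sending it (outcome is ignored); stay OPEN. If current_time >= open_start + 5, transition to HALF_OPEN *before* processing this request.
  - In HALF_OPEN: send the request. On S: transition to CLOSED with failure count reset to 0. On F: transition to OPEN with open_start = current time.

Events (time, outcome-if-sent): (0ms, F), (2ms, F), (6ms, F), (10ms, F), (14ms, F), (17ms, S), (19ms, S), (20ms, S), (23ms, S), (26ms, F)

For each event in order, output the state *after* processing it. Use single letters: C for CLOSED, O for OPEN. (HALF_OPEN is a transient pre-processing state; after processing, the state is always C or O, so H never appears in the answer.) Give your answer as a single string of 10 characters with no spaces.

Answer: CCOOOOCCCC

Derivation:
State after each event:
  event#1 t=0ms outcome=F: state=CLOSED
  event#2 t=2ms outcome=F: state=CLOSED
  event#3 t=6ms outcome=F: state=OPEN
  event#4 t=10ms outcome=F: state=OPEN
  event#5 t=14ms outcome=F: state=OPEN
  event#6 t=17ms outcome=S: state=OPEN
  event#7 t=19ms outcome=S: state=CLOSED
  event#8 t=20ms outcome=S: state=CLOSED
  event#9 t=23ms outcome=S: state=CLOSED
  event#10 t=26ms outcome=F: state=CLOSED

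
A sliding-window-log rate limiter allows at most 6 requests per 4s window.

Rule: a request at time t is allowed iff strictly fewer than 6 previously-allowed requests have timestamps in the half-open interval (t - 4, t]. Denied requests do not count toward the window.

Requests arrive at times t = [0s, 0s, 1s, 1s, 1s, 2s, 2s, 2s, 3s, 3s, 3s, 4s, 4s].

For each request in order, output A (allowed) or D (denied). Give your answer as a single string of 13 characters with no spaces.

Answer: AAAAAADDDDDAA

Derivation:
Tracking allowed requests in the window:
  req#1 t=0s: ALLOW
  req#2 t=0s: ALLOW
  req#3 t=1s: ALLOW
  req#4 t=1s: ALLOW
  req#5 t=1s: ALLOW
  req#6 t=2s: ALLOW
  req#7 t=2s: DENY
  req#8 t=2s: DENY
  req#9 t=3s: DENY
  req#10 t=3s: DENY
  req#11 t=3s: DENY
  req#12 t=4s: ALLOW
  req#13 t=4s: ALLOW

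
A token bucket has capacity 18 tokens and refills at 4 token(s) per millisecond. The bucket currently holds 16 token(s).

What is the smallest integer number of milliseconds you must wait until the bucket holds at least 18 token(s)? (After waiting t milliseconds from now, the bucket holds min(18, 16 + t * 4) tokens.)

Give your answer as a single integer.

Answer: 1

Derivation:
Need 16 + t * 4 >= 18, so t >= 2/4.
Smallest integer t = ceil(2/4) = 1.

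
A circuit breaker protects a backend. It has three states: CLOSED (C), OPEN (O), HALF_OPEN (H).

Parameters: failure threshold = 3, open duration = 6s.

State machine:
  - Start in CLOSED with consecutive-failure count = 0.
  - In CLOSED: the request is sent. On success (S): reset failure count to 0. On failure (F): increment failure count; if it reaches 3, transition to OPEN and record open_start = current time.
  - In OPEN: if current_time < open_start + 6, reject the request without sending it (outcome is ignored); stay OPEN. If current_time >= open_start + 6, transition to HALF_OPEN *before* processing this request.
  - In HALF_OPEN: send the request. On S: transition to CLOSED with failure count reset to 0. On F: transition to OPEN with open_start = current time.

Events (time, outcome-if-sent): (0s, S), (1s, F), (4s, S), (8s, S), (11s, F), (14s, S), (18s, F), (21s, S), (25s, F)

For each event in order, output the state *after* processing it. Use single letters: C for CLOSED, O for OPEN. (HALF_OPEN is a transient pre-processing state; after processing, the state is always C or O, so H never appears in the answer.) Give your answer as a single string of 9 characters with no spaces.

State after each event:
  event#1 t=0s outcome=S: state=CLOSED
  event#2 t=1s outcome=F: state=CLOSED
  event#3 t=4s outcome=S: state=CLOSED
  event#4 t=8s outcome=S: state=CLOSED
  event#5 t=11s outcome=F: state=CLOSED
  event#6 t=14s outcome=S: state=CLOSED
  event#7 t=18s outcome=F: state=CLOSED
  event#8 t=21s outcome=S: state=CLOSED
  event#9 t=25s outcome=F: state=CLOSED

Answer: CCCCCCCCC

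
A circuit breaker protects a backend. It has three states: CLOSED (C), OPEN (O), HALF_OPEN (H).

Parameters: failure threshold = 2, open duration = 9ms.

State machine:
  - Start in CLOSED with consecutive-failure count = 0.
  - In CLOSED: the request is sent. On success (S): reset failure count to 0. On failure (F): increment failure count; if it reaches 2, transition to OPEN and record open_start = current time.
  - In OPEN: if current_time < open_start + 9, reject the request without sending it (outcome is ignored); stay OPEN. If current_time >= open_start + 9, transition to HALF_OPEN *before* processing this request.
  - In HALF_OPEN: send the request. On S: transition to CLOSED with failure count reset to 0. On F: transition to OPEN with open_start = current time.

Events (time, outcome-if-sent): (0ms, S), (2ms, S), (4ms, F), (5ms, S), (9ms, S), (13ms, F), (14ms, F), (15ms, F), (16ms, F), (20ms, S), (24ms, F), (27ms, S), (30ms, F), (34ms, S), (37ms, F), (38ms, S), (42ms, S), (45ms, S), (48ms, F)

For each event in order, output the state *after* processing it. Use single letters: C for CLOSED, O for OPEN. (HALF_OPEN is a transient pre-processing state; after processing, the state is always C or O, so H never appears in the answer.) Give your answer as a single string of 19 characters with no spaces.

State after each event:
  event#1 t=0ms outcome=S: state=CLOSED
  event#2 t=2ms outcome=S: state=CLOSED
  event#3 t=4ms outcome=F: state=CLOSED
  event#4 t=5ms outcome=S: state=CLOSED
  event#5 t=9ms outcome=S: state=CLOSED
  event#6 t=13ms outcome=F: state=CLOSED
  event#7 t=14ms outcome=F: state=OPEN
  event#8 t=15ms outcome=F: state=OPEN
  event#9 t=16ms outcome=F: state=OPEN
  event#10 t=20ms outcome=S: state=OPEN
  event#11 t=24ms outcome=F: state=OPEN
  event#12 t=27ms outcome=S: state=OPEN
  event#13 t=30ms outcome=F: state=OPEN
  event#14 t=34ms outcome=S: state=CLOSED
  event#15 t=37ms outcome=F: state=CLOSED
  event#16 t=38ms outcome=S: state=CLOSED
  event#17 t=42ms outcome=S: state=CLOSED
  event#18 t=45ms outcome=S: state=CLOSED
  event#19 t=48ms outcome=F: state=CLOSED

Answer: CCCCCCOOOOOOOCCCCCC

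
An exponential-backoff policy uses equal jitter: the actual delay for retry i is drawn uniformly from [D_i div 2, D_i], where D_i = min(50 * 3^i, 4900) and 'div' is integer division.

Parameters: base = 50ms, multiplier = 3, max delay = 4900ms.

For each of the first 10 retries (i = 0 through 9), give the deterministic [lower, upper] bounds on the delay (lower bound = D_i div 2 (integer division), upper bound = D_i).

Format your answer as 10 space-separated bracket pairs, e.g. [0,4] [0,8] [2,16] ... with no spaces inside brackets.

Answer: [25,50] [75,150] [225,450] [675,1350] [2025,4050] [2450,4900] [2450,4900] [2450,4900] [2450,4900] [2450,4900]

Derivation:
Computing bounds per retry:
  i=0: D_i=min(50*3^0,4900)=50, bounds=[25,50]
  i=1: D_i=min(50*3^1,4900)=150, bounds=[75,150]
  i=2: D_i=min(50*3^2,4900)=450, bounds=[225,450]
  i=3: D_i=min(50*3^3,4900)=1350, bounds=[675,1350]
  i=4: D_i=min(50*3^4,4900)=4050, bounds=[2025,4050]
  i=5: D_i=min(50*3^5,4900)=4900, bounds=[2450,4900]
  i=6: D_i=min(50*3^6,4900)=4900, bounds=[2450,4900]
  i=7: D_i=min(50*3^7,4900)=4900, bounds=[2450,4900]
  i=8: D_i=min(50*3^8,4900)=4900, bounds=[2450,4900]
  i=9: D_i=min(50*3^9,4900)=4900, bounds=[2450,4900]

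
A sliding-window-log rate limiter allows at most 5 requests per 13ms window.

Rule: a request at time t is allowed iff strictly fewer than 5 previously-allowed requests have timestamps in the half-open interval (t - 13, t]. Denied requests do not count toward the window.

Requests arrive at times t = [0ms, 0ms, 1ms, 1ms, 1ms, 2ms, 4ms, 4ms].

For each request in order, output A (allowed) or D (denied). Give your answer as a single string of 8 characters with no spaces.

Answer: AAAAADDD

Derivation:
Tracking allowed requests in the window:
  req#1 t=0ms: ALLOW
  req#2 t=0ms: ALLOW
  req#3 t=1ms: ALLOW
  req#4 t=1ms: ALLOW
  req#5 t=1ms: ALLOW
  req#6 t=2ms: DENY
  req#7 t=4ms: DENY
  req#8 t=4ms: DENY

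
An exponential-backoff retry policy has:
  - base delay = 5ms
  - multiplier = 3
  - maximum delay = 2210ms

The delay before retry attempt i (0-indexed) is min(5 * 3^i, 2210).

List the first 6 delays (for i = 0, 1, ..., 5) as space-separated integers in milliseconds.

Answer: 5 15 45 135 405 1215

Derivation:
Computing each delay:
  i=0: min(5*3^0, 2210) = 5
  i=1: min(5*3^1, 2210) = 15
  i=2: min(5*3^2, 2210) = 45
  i=3: min(5*3^3, 2210) = 135
  i=4: min(5*3^4, 2210) = 405
  i=5: min(5*3^5, 2210) = 1215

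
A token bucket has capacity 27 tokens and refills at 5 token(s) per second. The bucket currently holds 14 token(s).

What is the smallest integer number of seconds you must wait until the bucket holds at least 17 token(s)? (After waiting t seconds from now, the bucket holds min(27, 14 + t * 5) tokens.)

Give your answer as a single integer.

Answer: 1

Derivation:
Need 14 + t * 5 >= 17, so t >= 3/5.
Smallest integer t = ceil(3/5) = 1.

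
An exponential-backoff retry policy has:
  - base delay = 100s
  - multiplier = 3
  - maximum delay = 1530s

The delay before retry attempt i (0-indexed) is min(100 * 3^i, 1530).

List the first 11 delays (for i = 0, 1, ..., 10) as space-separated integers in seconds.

Computing each delay:
  i=0: min(100*3^0, 1530) = 100
  i=1: min(100*3^1, 1530) = 300
  i=2: min(100*3^2, 1530) = 900
  i=3: min(100*3^3, 1530) = 1530
  i=4: min(100*3^4, 1530) = 1530
  i=5: min(100*3^5, 1530) = 1530
  i=6: min(100*3^6, 1530) = 1530
  i=7: min(100*3^7, 1530) = 1530
  i=8: min(100*3^8, 1530) = 1530
  i=9: min(100*3^9, 1530) = 1530
  i=10: min(100*3^10, 1530) = 1530

Answer: 100 300 900 1530 1530 1530 1530 1530 1530 1530 1530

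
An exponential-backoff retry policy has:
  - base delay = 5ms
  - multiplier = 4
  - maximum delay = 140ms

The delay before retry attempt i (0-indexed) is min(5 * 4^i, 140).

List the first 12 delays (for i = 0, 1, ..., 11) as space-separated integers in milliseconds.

Answer: 5 20 80 140 140 140 140 140 140 140 140 140

Derivation:
Computing each delay:
  i=0: min(5*4^0, 140) = 5
  i=1: min(5*4^1, 140) = 20
  i=2: min(5*4^2, 140) = 80
  i=3: min(5*4^3, 140) = 140
  i=4: min(5*4^4, 140) = 140
  i=5: min(5*4^5, 140) = 140
  i=6: min(5*4^6, 140) = 140
  i=7: min(5*4^7, 140) = 140
  i=8: min(5*4^8, 140) = 140
  i=9: min(5*4^9, 140) = 140
  i=10: min(5*4^10, 140) = 140
  i=11: min(5*4^11, 140) = 140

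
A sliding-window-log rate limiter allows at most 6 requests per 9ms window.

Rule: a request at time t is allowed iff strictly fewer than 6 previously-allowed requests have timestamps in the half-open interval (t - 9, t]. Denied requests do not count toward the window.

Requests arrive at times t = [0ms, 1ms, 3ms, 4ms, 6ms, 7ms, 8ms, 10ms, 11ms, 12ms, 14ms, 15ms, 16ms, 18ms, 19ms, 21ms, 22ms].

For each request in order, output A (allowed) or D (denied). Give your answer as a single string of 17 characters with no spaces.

Answer: AAAAAADAAAAAADAAA

Derivation:
Tracking allowed requests in the window:
  req#1 t=0ms: ALLOW
  req#2 t=1ms: ALLOW
  req#3 t=3ms: ALLOW
  req#4 t=4ms: ALLOW
  req#5 t=6ms: ALLOW
  req#6 t=7ms: ALLOW
  req#7 t=8ms: DENY
  req#8 t=10ms: ALLOW
  req#9 t=11ms: ALLOW
  req#10 t=12ms: ALLOW
  req#11 t=14ms: ALLOW
  req#12 t=15ms: ALLOW
  req#13 t=16ms: ALLOW
  req#14 t=18ms: DENY
  req#15 t=19ms: ALLOW
  req#16 t=21ms: ALLOW
  req#17 t=22ms: ALLOW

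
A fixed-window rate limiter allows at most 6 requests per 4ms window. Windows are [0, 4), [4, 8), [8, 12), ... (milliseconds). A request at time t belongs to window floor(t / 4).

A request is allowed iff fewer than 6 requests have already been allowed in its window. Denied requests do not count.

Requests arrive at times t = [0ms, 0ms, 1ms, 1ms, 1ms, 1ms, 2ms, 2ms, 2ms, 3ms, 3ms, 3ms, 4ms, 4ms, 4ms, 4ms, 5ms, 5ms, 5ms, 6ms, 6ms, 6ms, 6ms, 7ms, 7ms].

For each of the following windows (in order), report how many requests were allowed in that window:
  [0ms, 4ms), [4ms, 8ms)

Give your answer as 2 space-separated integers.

Answer: 6 6

Derivation:
Processing requests:
  req#1 t=0ms (window 0): ALLOW
  req#2 t=0ms (window 0): ALLOW
  req#3 t=1ms (window 0): ALLOW
  req#4 t=1ms (window 0): ALLOW
  req#5 t=1ms (window 0): ALLOW
  req#6 t=1ms (window 0): ALLOW
  req#7 t=2ms (window 0): DENY
  req#8 t=2ms (window 0): DENY
  req#9 t=2ms (window 0): DENY
  req#10 t=3ms (window 0): DENY
  req#11 t=3ms (window 0): DENY
  req#12 t=3ms (window 0): DENY
  req#13 t=4ms (window 1): ALLOW
  req#14 t=4ms (window 1): ALLOW
  req#15 t=4ms (window 1): ALLOW
  req#16 t=4ms (window 1): ALLOW
  req#17 t=5ms (window 1): ALLOW
  req#18 t=5ms (window 1): ALLOW
  req#19 t=5ms (window 1): DENY
  req#20 t=6ms (window 1): DENY
  req#21 t=6ms (window 1): DENY
  req#22 t=6ms (window 1): DENY
  req#23 t=6ms (window 1): DENY
  req#24 t=7ms (window 1): DENY
  req#25 t=7ms (window 1): DENY

Allowed counts by window: 6 6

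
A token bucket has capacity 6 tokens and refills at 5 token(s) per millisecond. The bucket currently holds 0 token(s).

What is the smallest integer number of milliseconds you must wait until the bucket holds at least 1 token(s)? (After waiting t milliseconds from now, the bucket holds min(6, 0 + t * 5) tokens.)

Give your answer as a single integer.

Need 0 + t * 5 >= 1, so t >= 1/5.
Smallest integer t = ceil(1/5) = 1.

Answer: 1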